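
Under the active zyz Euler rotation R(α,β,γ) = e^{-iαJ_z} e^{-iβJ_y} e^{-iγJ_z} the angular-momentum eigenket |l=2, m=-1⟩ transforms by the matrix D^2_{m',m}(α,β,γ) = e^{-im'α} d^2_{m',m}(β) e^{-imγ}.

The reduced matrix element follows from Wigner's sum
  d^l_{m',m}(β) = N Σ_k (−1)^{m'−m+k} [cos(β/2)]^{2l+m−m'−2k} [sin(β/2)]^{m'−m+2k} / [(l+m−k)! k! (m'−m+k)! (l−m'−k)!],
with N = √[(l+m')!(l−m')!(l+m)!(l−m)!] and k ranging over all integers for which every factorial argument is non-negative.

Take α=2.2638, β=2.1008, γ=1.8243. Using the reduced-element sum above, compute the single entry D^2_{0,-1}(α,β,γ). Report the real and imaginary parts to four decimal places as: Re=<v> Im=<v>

Re=-0.1340 Im=0.5171

D^2_{0,-1}(2.2638,2.1008,1.8243) = e^{-i·0·2.2638}·d^2_{0,-1}(2.1008)·e^{-i·-1·1.8243}. Compute d first:
With c≡cos(β/2)=0.497224 and s≡sin(β/2)=0.867622, N=[2·2·1·6]^{1/2}=4.898979
k: max(0,(-1)−(0))=0 … min(2+(-1),2−(0))=1
  k=0: (−1)^1·4.8990/(2)·0.4972^3·0.8676^1 = -0.261254
  k=1: (−1)^2·4.8990/(2)·0.4972^1·0.8676^3 = +0.795462
d^2_{0,-1}(2.1008) = -0.261254 +0.795462 = +0.534209
Attach z-rotation phases: D = e^{-i(0)(2.2638)}·(+0.534209)·e^{-i(-1)(1.8243)} = -0.133978+0.517135i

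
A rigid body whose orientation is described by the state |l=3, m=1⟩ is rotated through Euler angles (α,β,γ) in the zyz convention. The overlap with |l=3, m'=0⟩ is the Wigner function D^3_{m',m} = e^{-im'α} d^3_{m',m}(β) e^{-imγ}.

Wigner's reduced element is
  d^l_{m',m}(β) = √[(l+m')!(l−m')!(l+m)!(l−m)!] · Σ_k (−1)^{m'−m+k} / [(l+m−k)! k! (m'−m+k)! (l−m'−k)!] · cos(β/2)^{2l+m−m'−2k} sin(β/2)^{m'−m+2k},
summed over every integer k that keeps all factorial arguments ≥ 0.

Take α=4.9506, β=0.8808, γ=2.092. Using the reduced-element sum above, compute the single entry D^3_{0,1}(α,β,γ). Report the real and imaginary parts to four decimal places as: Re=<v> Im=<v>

Re=-0.1706 Im=-0.2971

D^3_{0,1}(4.9506,0.8808,2.092) = e^{-i·0·4.9506}·d^3_{0,1}(0.8808)·e^{-i·1·2.092}. Compute d first:
With c≡cos(β/2)=0.904581 and s≡sin(β/2)=0.426301, N=[6·6·24·2]^{1/2}=41.569219
Admissible k: 1..3 (factorial args all ≥0)
  k=1: (−1)^0·41.5692/(12)·0.9046^5·0.4263^1 = +0.894427
  k=2: (−1)^1·41.5692/(4)·0.9046^3·0.4263^3 = -0.595943
  k=3: (−1)^2·41.5692/(12)·0.9046^1·0.4263^5 = +0.044119
d^3_{0,1}(0.8808) = +0.894427 -0.595943 +0.044119 = +0.342603
Attach z-rotation phases: D = e^{-i(0)(4.9506)}·(+0.342603)·e^{-i(1)(2.092)} = -0.170590-0.297112i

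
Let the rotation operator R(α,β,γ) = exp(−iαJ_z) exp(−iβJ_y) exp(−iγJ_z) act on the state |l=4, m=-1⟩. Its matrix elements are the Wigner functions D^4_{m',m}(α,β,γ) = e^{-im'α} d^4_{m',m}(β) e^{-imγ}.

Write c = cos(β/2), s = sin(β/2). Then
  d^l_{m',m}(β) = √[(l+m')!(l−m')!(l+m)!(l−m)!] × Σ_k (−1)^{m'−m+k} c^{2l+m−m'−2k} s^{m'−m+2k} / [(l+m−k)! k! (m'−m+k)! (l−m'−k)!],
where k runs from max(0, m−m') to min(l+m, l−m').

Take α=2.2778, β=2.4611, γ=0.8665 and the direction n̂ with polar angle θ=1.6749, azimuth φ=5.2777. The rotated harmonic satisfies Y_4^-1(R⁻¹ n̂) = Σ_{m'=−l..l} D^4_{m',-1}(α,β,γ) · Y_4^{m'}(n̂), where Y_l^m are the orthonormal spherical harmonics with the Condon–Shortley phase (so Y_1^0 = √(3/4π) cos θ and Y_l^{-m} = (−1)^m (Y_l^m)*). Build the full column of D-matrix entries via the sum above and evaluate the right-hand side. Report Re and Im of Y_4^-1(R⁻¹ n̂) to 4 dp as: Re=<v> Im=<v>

Need the full column D^4_{m',-1} for m'=−4..4 at α=2.2778, β=2.4611, γ=0.8665.
cos(β/2)=0.333719, sin(β/2)=0.942672
d^4_{-4,-1}: single k=3 term ⇒ +0.025947;  D = -0.022081-0.013627i
d^4_{-3,-1}: k∈[2..3] ⇒ +0.009743 -0.129565 = -0.119822;  D = -0.018389-0.118403i
d^4_{-2,-1}: k∈[1..3] ⇒ +0.001844 -0.073552 +0.391258 = +0.319549;  D = +0.208223-0.242394i
d^4_{-1,-1}: k∈[0..3] ⇒ +0.000154 -0.018412 +0.293826 -0.781498 = -0.505930;  D = +0.505928+0.001370i
d^4_{0,-1}: k∈[0..3] ⇒ -0.001943 +0.093037 -0.742360 +0.987239 = +0.335973;  D = +0.217541+0.256034i
d^4_{1,-1}: k∈[0..3] ⇒ +0.012275 -0.293826 +1.172246 -0.623572 = +0.267123;  D = +0.042425-0.263733i
d^4_{2,-1}: k∈[0..2] ⇒ -0.049035 +0.586887 -0.936577 = -0.398725;  D = +0.340441-0.207560i
d^4_{3,-1}: k∈[0..1] ⇒ +0.129565 -0.620295 = -0.490730;  D = -0.466388-0.152636i
d^4_{4,-1}: single k=0 term ⇒ -0.207034;  D = +0.078850+0.191431i
Y_4^{m'}(θ=1.6749,φ=5.2777) and Σ D·Y over m':
  (-0.0221-0.0136i)·(-0.2758-0.3338i)  (-0.0184-0.1184i)·(+0.1270-0.0160i)  (+0.2082-0.2424i)·(+0.1303-0.2767i)  (+0.5059+0.0014i)·(+0.0766+0.1207i)  (+0.2175+0.2560i)·(+0.2835+0.0000i)  (+0.0424-0.2637i)·(-0.0766+0.1207i)  (+0.3404-0.2076i)·(+0.1303+0.2767i)  (-0.4664-0.1526i)·(-0.1270-0.0160i)  (+0.0788+0.1914i)·(-0.2758+0.3338i)
Y_4^-1(R⁻¹ n̂) = +0.159170+0.133796i

Re=0.1592 Im=0.1338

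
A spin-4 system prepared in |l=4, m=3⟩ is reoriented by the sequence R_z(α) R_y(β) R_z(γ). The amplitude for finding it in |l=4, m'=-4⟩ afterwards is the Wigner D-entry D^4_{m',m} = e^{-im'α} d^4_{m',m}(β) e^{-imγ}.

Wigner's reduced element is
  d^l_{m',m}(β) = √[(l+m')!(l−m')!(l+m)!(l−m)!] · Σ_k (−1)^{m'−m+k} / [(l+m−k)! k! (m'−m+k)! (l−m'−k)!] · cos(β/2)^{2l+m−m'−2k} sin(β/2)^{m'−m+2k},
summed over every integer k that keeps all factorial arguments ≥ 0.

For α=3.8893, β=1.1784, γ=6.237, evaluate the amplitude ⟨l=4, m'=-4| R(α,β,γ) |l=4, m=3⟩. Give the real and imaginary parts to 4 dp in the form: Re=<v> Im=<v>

Split into d^4_{-4,3}(β=1.1784) × two z-phases.
c=cos(1.1784/2)=0.831386, s=sin(1.1784/2)=0.555696; N=√[1·40320·5040·1]=14255.272709
k: max(0,(3)−(-4))=7 … min(4+(3),4−(-4))=7
  k=7: (−1)^0·14255.2727/(5040)·0.8314^1·0.5557^7 = +0.038478
d^4_{-4,3}(1.1784) = +0.038478
Phases: e^{-i·(-4)·3.8893}=-0.988657+0.150193i, e^{-i·(3)·6.237}=+0.990416+0.138113i ⇒ D=-0.038475+0.000470i

Re=-0.0385 Im=0.0005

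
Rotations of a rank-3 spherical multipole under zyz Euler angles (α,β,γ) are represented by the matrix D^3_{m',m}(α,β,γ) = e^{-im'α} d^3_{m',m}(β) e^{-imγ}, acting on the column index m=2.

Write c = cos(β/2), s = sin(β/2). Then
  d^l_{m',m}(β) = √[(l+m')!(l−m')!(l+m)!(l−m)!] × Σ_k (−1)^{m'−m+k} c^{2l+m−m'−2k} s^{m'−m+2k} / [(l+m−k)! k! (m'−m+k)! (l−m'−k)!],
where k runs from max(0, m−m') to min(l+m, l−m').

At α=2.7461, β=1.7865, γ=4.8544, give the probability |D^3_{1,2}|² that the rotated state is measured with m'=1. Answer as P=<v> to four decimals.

P=0.2483

D^3_{1,2}(2.7461,1.7865,4.8544) = e^{-i·1·2.7461}·d^3_{1,2}(1.7865)·e^{-i·2·4.8544}. Compute d first:
With c≡cos(β/2)=0.626883 and s≡sin(β/2)=0.779113, N=[24·2·120·1]^{1/2}=75.894664
k: max(0,(2)−(1))=1 … min(3+(2),3−(1))=2
  k=1: (−1)^0·75.8947/(24)·0.6269^5·0.7791^1 = +0.238525
  k=2: (−1)^1·75.8947/(12)·0.6269^3·0.7791^3 = -0.736871
d^3_{1,2}(1.7865) = +0.238525 -0.736871 = -0.498346
|D^3_{1,2}|² = |d^3_{1,2}(β)|² = (-0.498346)² = 0.248349 (the z-rotation phases have unit modulus)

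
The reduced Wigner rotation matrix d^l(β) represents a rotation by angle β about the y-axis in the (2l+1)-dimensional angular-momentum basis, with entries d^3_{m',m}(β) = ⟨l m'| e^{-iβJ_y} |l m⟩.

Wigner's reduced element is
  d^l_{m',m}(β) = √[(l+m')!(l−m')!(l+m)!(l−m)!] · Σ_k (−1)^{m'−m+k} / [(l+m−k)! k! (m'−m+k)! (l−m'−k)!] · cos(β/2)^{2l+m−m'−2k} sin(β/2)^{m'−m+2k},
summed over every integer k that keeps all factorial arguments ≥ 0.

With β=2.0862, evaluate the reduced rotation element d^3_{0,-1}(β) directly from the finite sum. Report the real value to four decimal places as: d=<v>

d^3_{0,-1}(β=2.0862) via Wigner's sum:
With c≡cos(β/2)=0.503544 and s≡sin(β/2)=0.863969, N=[6·6·2·24]^{1/2}=41.569219
The bounds max(0,m−m')=0 and min(l+m,l−m')=2 give 3 terms
  k=0: (−1)^1·41.5692/(12)·0.5035^5·0.8640^1 = -0.096890
  k=1: (−1)^2·41.5692/(4)·0.5035^3·0.8640^3 = +0.855697
  k=2: (−1)^3·41.5692/(12)·0.5035^1·0.8640^5 = -0.839692
d^3_{0,-1}(2.0862) = -0.096890 +0.855697 -0.839692 = -0.080885

d=-0.0809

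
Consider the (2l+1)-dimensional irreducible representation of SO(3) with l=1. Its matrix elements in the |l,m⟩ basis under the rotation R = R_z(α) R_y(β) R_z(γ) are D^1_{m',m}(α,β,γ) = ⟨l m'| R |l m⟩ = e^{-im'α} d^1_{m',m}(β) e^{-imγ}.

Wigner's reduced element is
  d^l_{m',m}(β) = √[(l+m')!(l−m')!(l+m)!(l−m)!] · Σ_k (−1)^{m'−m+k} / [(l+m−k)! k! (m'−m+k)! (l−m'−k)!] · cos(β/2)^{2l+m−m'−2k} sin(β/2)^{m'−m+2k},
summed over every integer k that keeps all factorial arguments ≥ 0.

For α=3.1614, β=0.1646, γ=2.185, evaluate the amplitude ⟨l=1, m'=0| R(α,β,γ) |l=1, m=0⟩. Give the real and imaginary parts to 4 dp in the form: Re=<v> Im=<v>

D^1_{0,0}(3.1614,0.1646,2.185) = e^{-i·0·3.1614}·d^1_{0,0}(0.1646)·e^{-i·0·2.185}. Compute d first:
Half-angle: c=0.996615, s=0.082207. N=√(1·1·1·1)=1.000000
Admissible k: 0..1 (factorial args all ≥0)
  k=0: (−1)^0·1.0000/(1)·0.9966^2·0.0822^0 = +0.993242
  k=1: (−1)^1·1.0000/(1)·0.9966^0·0.0822^2 = -0.006758
d^1_{0,0}(0.1646) = +0.993242 -0.006758 = +0.986484
Phases: e^{-i·(0)·3.1614}=+1.000000+0.000000i, e^{-i·(0)·2.185}=+1.000000+0.000000i ⇒ D=+0.986484+0.000000i

Re=0.9865 Im=0.0000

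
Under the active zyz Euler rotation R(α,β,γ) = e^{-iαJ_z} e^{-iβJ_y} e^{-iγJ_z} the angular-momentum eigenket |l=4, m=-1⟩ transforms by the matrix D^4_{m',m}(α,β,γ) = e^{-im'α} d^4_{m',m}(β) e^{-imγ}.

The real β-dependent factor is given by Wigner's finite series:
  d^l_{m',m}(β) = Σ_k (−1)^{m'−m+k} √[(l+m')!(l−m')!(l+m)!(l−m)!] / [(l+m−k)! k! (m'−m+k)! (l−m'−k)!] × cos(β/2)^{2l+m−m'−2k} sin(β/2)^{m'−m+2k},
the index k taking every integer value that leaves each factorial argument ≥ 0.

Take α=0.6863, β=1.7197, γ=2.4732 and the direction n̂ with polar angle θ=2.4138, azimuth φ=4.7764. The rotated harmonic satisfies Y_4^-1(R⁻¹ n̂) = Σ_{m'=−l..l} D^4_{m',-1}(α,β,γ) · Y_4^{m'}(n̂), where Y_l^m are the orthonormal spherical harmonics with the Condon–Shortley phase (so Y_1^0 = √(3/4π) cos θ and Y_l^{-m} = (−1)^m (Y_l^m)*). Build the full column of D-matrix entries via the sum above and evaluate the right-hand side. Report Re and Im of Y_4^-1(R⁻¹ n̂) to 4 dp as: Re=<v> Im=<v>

Re=-0.3070 Im=0.0221

Need the full column D^4_{m',-1} for m'=−4..4 at α=0.6863, β=1.7197, γ=2.4732.
cos(β/2)=0.652551, sin(β/2)=0.757745
d^4_{-4,-1}: single k=3 term ⇒ +0.385244;  D = +0.186725-0.336967i
d^4_{-3,-1}: k∈[2..3] ⇒ +0.351887 -0.790804 = -0.438917;  D = +0.078704+0.431803i
d^4_{-2,-1}: k∈[1..3] ⇒ +0.161980 -1.092063 +0.981687 = +0.051604;  D = -0.039329-0.033410i
d^4_{-1,-1}: k∈[0..3] ⇒ +0.032879 -0.665004 +1.793375 -0.806058 = +0.355191;  D = -0.355134-0.006360i
d^4_{0,-1}: k∈[0..3] ⇒ -0.170742 +1.381363 -1.862621 +0.418591 = -0.233409;  D = +0.183184-0.144649i
d^4_{1,-1}: k∈[0..3] ⇒ +0.443336 -1.793375 +1.209088 -0.108688 = -0.249639;  D = +0.053529-0.243833i
d^4_{2,-1}: k∈[0..2] ⇒ -0.728042 +1.472531 -0.397110 = +0.347379;  D = +0.157384+0.309681i
d^4_{3,-1}: k∈[0..1] ⇒ +0.790804 -0.639789 = +0.151015;  D = +0.138239+0.060791i
d^4_{4,-1}: single k=0 term ⇒ -0.519460;  D = -0.500362+0.139557i
Y_4^{m'}(θ=2.4138,φ=4.7764) and Σ D·Y over m':
  (+0.1867-0.3370i)·(+0.0838-0.0219i)  (+0.0787+0.4318i)·(+0.0525+0.2701i)  (-0.0393-0.0334i)·(-0.4261+0.0549i)  (-0.3551-0.0064i)·(-0.0136-0.2116i)  (+0.1832-0.1446i)·(-0.3012+0.0000i)  (+0.0535-0.2438i)·(+0.0136-0.2116i)  (+0.1574+0.3097i)·(-0.4261-0.0549i)  (+0.1382+0.0608i)·(-0.0525+0.2701i)  (-0.5004+0.1396i)·(+0.0838+0.0219i)
Y_4^-1(R⁻¹ n̂) = -0.306957+0.022081i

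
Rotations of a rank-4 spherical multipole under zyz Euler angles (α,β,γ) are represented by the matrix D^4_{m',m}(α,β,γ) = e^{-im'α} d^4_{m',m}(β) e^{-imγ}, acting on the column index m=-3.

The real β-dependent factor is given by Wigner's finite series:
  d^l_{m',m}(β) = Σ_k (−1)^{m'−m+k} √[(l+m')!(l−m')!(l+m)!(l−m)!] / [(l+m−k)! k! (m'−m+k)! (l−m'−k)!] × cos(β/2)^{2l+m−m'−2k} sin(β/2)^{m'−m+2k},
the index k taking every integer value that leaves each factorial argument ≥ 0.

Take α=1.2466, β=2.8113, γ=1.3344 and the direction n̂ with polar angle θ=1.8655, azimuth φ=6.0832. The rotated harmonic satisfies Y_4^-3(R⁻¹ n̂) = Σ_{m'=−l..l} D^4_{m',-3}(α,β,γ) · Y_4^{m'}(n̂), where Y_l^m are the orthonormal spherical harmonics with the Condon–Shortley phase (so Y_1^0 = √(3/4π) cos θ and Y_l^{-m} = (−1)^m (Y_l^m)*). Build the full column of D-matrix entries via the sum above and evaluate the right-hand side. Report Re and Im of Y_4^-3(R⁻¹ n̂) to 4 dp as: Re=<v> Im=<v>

Need the full column D^4_{m',-3} for m'=−4..4 at α=1.2466, β=2.8113, γ=1.3344.
cos(β/2)=0.164397, sin(β/2)=0.986394
d^4_{-4,-3}: single k=1 term ⇒ +0.000009;  D = -0.000008+0.000004i
d^4_{-3,-3}: k∈[0..1] ⇒ +0.000001 -0.000134 = -0.000134;  D = -0.000015-0.000133i
d^4_{-2,-3}: k∈[0..1] ⇒ -0.000012 +0.001294 = +0.001282;  D = +0.001253+0.000271i
d^4_{-1,-3}: k∈[0..1] ⇒ +0.000152 -0.009147 = -0.008995;  D = -0.004605+0.007727i
d^4_{0,-3}: k∈[0..1] ⇒ -0.001364 +0.049090 = +0.047727;  D = -0.031081-0.036219i
d^4_{1,-3}: k∈[0..1] ⇒ +0.009147 -0.197588 = -0.188440;  D = +0.174647-0.070769i
d^4_{2,-3}: k∈[0..1] ⇒ -0.046571 +0.558870 = +0.512299;  D = +0.031127+0.511353i
d^4_{3,-3}: k∈[0..1] ⇒ +0.174256 -0.896199 = -0.721943;  D = -0.697044-0.187969i
d^4_{4,-3}: single k=0 term ⇒ -0.422466;  D = -0.234199+0.351608i
Y_4^{m'}(θ=1.8655,φ=6.0832) and Σ D·Y over m':
  (-0.0000+0.0000i)·(+0.2585+0.2661i)  (-0.0000-0.0001i)·(-0.2629-0.1798i)  (+0.0013+0.0003i)·(-0.1155-0.0488i)  (-0.0046+0.0077i)·(+0.3105+0.0629i)  (-0.0311-0.0362i)·(+0.0760+0.0000i)  (+0.1746-0.0708i)·(-0.3105+0.0629i)  (+0.0311+0.5114i)·(-0.1155+0.0488i)  (-0.6970-0.1880i)·(+0.2629-0.1798i)  (-0.2342+0.3516i)·(+0.2585-0.2661i)
Y_4^-3(R⁻¹ n̂) = -0.266801+0.203881i

Re=-0.2668 Im=0.2039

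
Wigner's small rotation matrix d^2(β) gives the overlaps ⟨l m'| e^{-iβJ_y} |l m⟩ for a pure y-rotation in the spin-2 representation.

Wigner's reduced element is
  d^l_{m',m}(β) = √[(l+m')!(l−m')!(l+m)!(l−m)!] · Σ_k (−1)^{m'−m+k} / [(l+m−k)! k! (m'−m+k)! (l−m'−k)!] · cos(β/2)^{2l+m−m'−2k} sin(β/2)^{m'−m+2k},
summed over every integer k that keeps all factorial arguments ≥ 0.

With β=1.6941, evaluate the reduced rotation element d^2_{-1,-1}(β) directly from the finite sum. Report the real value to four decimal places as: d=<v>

d^2_{-1,-1}(β=1.6941) via Wigner's sum:
c=cos(1.6941/2)=0.662197, s=sin(1.6941/2)=0.749330; N=√[1·6·1·6]=6.000000
The bounds max(0,m−m')=0 and min(l+m,l−m')=1 give 2 terms
  k=0: (−1)^0·6.0000/(6)·0.6622^4·0.7493^0 = +0.192286
  k=1: (−1)^1·6.0000/(2)·0.6622^2·0.7493^2 = -0.738655
d^2_{-1,-1}(1.6941) = +0.192286 -0.738655 = -0.546369

d=-0.5464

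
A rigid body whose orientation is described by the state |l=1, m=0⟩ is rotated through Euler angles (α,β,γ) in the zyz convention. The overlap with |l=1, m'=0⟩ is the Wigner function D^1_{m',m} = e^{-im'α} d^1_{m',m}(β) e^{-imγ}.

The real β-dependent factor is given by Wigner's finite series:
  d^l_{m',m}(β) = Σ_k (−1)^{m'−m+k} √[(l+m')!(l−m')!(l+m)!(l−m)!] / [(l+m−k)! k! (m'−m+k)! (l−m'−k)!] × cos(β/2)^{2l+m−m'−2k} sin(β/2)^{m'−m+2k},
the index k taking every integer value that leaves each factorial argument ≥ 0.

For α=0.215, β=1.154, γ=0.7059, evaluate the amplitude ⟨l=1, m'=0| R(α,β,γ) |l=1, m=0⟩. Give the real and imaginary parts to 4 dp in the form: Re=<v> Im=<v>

Re=0.4048 Im=0.0000

Split into d^1_{0,0}(β=1.154) × two z-phases.
c=cos(1.154/2)=0.838103, s=sin(1.154/2)=0.545512; N=√[1·1·1·1]=1.000000
The bounds max(0,m−m')=0 and min(l+m,l−m')=1 give 2 terms
  k=0: (−1)^0·1.0000/(1)·0.8381^2·0.5455^0 = +0.702417
  k=1: (−1)^1·1.0000/(1)·0.8381^0·0.5455^2 = -0.297583
d^1_{0,0}(1.154) = +0.702417 -0.297583 = +0.404833
D = (+1.000000+0.000000i)·(+0.404833)·(+1.000000+0.000000i) = +0.404833+0.000000i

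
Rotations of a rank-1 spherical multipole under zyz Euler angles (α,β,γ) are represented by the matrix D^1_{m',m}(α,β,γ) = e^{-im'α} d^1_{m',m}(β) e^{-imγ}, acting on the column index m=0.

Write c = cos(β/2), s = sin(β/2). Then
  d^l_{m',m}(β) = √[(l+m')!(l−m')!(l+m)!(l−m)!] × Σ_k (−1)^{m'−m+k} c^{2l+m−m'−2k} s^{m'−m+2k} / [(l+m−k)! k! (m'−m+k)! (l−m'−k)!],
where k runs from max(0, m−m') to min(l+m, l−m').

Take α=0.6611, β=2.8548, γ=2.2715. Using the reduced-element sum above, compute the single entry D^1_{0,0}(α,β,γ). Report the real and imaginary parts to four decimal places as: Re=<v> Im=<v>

Re=-0.9592 Im=0.0000

D^1_{0,0}(0.6611,2.8548,2.2715) = e^{-i·0·0.6611}·d^1_{0,0}(2.8548)·e^{-i·0·2.2715}. Compute d first:
c=cos(2.8548/2)=0.142905, s=sin(2.8548/2)=0.989736; N=√[1·1·1·1]=1.000000
k: max(0,(0)−(0))=0 … min(1+(0),1−(0))=1
  k=0: (−1)^0·1.0000/(1)·0.1429^2·0.9897^0 = +0.020422
  k=1: (−1)^1·1.0000/(1)·0.1429^0·0.9897^2 = -0.979578
d^1_{0,0}(2.8548) = +0.020422 -0.979578 = -0.959156
Attach z-rotation phases: D = e^{-i(0)(0.6611)}·(-0.959156)·e^{-i(0)(2.2715)} = -0.959156+0.000000i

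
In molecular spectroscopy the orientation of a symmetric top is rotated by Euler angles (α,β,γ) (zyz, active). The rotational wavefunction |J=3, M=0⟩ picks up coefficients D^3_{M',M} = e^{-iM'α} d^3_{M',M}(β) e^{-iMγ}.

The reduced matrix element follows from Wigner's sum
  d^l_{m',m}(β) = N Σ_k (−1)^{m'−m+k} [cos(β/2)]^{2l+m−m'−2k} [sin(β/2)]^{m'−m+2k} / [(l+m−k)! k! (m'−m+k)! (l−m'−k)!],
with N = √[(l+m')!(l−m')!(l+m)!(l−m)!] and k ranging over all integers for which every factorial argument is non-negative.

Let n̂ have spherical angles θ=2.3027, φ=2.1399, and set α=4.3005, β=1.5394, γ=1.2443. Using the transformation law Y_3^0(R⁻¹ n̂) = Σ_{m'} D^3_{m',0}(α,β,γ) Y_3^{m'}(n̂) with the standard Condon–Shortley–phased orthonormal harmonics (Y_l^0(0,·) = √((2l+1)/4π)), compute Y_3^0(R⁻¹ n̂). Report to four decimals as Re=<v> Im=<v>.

Need the full column D^3_{m',0} for m'=−3..3 at α=4.3005, β=1.5394, γ=1.2443.
cos(β/2)=0.718119, sin(β/2)=0.695920
d^3_{-3,0}: single k=3 term ⇒ +0.558191;  D = +0.527138+0.183584i
d^3_{-2,0}: k∈[2..3] ⇒ +0.705449 -0.662508 = +0.042942;  D = -0.029177+0.031507i
d^3_{-1,0}: k∈[1..3] ⇒ +0.460398 -1.297118 +0.406054 = -0.430667;  D = +0.172414+0.394649i
d^3_{0,0}: k∈[0..3] ⇒ +0.137145 -1.159172 +1.088611 -0.113594 = -0.047009;  D = -0.047009+0.000000i
d^3_{1,0}: k∈[0..2] ⇒ -0.460398 +1.297118 -0.406054 = +0.430667;  D = -0.172414+0.394649i
d^3_{2,0}: k∈[0..1] ⇒ +0.705449 -0.662508 = +0.042942;  D = -0.029177-0.031507i
d^3_{3,0}: single k=0 term ⇒ -0.558191;  D = -0.527138+0.183584i
Y_3^{m'}(θ=2.3027,φ=2.1399) and Σ D·Y over m':
  (+0.5271+0.1836i)·(+0.1702-0.0234i)  (-0.0292+0.0315i)·(+0.1584-0.3431i)  (+0.1724+0.3946i)·(-0.1597-0.2497i)  (-0.0470+0.0000i)·(+0.1913+0.0000i)  (-0.1724+0.3946i)·(+0.1597-0.2497i)  (-0.0292-0.0315i)·(+0.1584+0.3431i)  (-0.5271+0.1836i)·(-0.1702-0.0234i)
Y_3^0(R⁻¹ n̂) = +0.333380+0.000000i

Re=0.3334 Im=0.0000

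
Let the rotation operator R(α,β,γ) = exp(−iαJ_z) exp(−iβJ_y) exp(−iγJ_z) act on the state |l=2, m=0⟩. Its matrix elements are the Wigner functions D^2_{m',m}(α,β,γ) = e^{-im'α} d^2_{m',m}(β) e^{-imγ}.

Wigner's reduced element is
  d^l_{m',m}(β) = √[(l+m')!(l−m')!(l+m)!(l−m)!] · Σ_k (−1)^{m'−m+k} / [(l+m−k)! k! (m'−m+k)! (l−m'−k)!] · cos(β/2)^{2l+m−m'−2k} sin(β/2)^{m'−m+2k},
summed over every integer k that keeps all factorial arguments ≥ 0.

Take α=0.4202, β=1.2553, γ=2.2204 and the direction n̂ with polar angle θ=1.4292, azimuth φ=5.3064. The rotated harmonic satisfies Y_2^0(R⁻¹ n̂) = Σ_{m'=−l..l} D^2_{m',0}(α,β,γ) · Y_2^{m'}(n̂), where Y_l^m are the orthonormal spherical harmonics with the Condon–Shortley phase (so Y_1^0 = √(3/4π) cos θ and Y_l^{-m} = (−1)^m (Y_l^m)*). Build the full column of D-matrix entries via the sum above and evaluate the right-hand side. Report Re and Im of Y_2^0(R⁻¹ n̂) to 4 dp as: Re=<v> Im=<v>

Need the full column D^2_{m',0} for m'=−2..2 at α=0.4202, β=1.2553, γ=2.2204.
cos(β/2)=0.809410, sin(β/2)=0.587244
d^2_{-2,0}: single k=2 term ⇒ +0.553414;  D = +0.369218+0.412244i
d^2_{-1,0}: k∈[1..2] ⇒ +0.762781 -0.401514 = +0.361267;  D = +0.329839+0.147376i
d^2_{0,0}: k∈[0..2] ⇒ +0.429214 -0.903721 +0.118926 = -0.355582;  D = -0.355582+0.000000i
d^2_{1,0}: k∈[0..1] ⇒ -0.762781 +0.401514 = -0.361267;  D = -0.329839+0.147376i
d^2_{2,0}: single k=0 term ⇒ +0.553414;  D = +0.369218-0.412244i
Y_2^{m'}(θ=1.4292,φ=5.3064) and Σ D·Y over m':
  (+0.3692+0.4122i)·(-0.1414+0.3512i)  (+0.3298+0.1474i)·(+0.0604+0.0894i)  (-0.3556+0.0000i)·(-0.2965+0.0000i)  (-0.3298+0.1474i)·(-0.0604+0.0894i)  (+0.3692-0.4122i)·(-0.1414-0.3512i)
Y_2^0(R⁻¹ n̂) = -0.275027+0.000000i

Re=-0.2750 Im=0.0000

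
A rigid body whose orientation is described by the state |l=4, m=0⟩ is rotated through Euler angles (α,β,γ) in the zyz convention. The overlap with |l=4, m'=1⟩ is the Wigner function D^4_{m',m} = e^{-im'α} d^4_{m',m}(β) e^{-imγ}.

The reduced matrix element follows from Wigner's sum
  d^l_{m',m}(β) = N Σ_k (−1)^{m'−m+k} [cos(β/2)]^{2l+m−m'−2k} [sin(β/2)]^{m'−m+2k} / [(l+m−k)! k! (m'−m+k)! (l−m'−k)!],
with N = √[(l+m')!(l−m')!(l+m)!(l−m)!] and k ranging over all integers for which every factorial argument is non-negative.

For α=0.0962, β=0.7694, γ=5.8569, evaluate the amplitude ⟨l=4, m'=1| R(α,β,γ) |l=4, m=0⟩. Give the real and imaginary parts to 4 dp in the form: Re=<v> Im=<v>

Re=-0.1702 Im=0.0164

Split into d^4_{1,0}(β=0.7694) × two z-phases.
Half-angle: c=0.926911, s=0.375281. N=√(120·6·24·24)=643.987578
k∈{0,1,2,3} keeps every argument non-negative
  k=0: (−1)^1·643.9876/(144)·0.9269^7·0.3753^1 = -0.986593
  k=1: (−1)^2·643.9876/(24)·0.9269^5·0.3753^3 = +0.970346
  k=2: (−1)^3·643.9876/(24)·0.9269^3·0.3753^5 = -0.159061
  k=3: (−1)^4·643.9876/(144)·0.9269^1·0.3753^7 = +0.004346
d^4_{1,0}(0.7694) = -0.986593 +0.970346 -0.159061 +0.004346 = -0.170963
D = (+0.995376-0.096052i)·(-0.170963)·(+1.000000+0.000000i) = -0.170172+0.016421i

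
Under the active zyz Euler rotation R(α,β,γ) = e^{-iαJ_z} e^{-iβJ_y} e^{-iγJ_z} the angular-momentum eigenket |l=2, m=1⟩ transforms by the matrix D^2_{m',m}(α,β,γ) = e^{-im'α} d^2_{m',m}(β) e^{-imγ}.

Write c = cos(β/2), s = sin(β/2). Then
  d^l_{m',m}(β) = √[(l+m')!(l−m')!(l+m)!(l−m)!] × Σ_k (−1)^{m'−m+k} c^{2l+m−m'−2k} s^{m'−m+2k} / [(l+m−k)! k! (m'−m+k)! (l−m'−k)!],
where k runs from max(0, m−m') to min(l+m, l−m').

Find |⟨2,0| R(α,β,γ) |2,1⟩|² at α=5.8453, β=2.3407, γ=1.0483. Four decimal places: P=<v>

D^2_{0,1}(5.8453,2.3407,1.0483) = e^{-i·0·5.8453}·d^2_{0,1}(2.3407)·e^{-i·1·1.0483}. Compute d first:
With c≡cos(β/2)=0.389829 and s≡sin(β/2)=0.920887, N=[2·2·6·1]^{1/2}=4.898979
The bounds max(0,m−m')=1 and min(l+m,l−m')=2 give 2 terms
  k=1: (−1)^0·4.8990/(2)·0.3898^3·0.9209^1 = +0.133631
  k=2: (−1)^1·4.8990/(2)·0.3898^1·0.9209^3 = -0.745709
d^2_{0,1}(2.3407) = +0.133631 -0.745709 = -0.612078
|D^2_{0,1}|² = |d^2_{0,1}(β)|² = (-0.612078)² = 0.374640 (the z-rotation phases have unit modulus)

P=0.3746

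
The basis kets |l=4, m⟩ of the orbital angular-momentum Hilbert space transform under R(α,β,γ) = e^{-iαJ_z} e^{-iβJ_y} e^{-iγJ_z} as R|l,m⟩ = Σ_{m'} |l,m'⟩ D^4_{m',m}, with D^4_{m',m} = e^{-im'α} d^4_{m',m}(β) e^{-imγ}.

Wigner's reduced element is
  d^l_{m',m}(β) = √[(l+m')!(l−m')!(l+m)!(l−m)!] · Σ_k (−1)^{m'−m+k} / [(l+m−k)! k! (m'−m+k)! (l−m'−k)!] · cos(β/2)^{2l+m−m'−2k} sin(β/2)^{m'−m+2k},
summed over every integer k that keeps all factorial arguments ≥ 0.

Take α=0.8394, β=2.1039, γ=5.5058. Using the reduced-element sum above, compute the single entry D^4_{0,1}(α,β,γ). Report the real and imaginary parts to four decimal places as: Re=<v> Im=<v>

Re=0.2079 Im=0.2046

First d^4_{0,1}(β=2.1039), then the phase factors e^{-i(0)α} and e^{-i(1)γ}:
With c≡cos(β/2)=0.495879 and s≡sin(β/2)=0.868392, N=[24·24·120·6]^{1/2}=643.987578
k: max(0,(1)−(0))=1 … min(4+(1),4−(0))=4
  k=1: (−1)^0·643.9876/(144)·0.4959^7·0.8684^1 = +0.028632
  k=2: (−1)^1·643.9876/(24)·0.4959^5·0.8684^3 = -0.526854
  k=3: (−1)^2·643.9876/(24)·0.4959^3·0.8684^5 = +1.615739
  k=4: (−1)^3·643.9876/(144)·0.4959^1·0.8684^7 = -0.825849
d^4_{0,1}(2.1039) = +0.028632 -0.526854 +1.615739 -0.825849 = +0.291668
Phases: e^{-i·(0)·0.8394}=+1.000000+0.000000i, e^{-i·(1)·5.5058}=+0.712750+0.701418i ⇒ D=+0.207886+0.204581i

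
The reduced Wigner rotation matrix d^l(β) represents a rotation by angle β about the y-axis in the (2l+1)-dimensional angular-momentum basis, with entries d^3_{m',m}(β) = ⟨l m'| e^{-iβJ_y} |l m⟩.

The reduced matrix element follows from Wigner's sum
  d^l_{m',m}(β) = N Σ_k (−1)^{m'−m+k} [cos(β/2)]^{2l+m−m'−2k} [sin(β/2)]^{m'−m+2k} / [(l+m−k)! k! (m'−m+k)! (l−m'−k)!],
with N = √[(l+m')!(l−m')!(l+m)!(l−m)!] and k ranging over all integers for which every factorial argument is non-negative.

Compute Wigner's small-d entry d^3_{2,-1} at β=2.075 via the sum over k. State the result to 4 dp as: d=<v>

d^3_{2,-1}(β=2.075) via Wigner's sum:
Half-angle: c=0.508375, s=0.861136. N=√(120·1·2·24)=75.894664
k∈{0,1} keeps every argument non-negative
  k=0: (−1)^3·75.8947/(12)·0.5084^3·0.8611^3 = -0.530636
  k=1: (−1)^4·75.8947/(24)·0.5084^1·0.8611^5 = +0.761277
d^3_{2,-1}(2.075) = -0.530636 +0.761277 = +0.230641

d=0.2306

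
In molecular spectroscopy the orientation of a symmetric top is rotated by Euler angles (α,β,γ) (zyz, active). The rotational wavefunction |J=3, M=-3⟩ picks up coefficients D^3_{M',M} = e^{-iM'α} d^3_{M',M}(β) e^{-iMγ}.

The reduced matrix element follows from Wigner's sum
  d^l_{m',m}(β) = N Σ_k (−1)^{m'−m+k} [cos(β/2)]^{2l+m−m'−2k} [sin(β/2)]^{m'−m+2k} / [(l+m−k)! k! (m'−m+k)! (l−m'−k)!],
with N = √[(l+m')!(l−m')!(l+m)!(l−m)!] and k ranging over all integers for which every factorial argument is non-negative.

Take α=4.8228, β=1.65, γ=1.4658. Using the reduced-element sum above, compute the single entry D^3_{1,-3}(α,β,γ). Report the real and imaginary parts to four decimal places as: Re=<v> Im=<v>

Split into d^3_{1,-3}(β=1.65) × two z-phases.
Half-angle: c=0.678557, s=0.734548. N=√(24·2·1·720)=185.903201
k∈{0} keeps every argument non-negative
  k=0: (−1)^4·185.9032/(48)·0.6786^2·0.7345^4 = +0.519157
d^3_{1,-3}(1.65) = +0.519157
Phases: e^{-i·(1)·4.8228}=+0.110187+0.993911i, e^{-i·(-3)·1.4658}=-0.309806-0.950800i ⇒ D=+0.472886-0.214248i

Re=0.4729 Im=-0.2142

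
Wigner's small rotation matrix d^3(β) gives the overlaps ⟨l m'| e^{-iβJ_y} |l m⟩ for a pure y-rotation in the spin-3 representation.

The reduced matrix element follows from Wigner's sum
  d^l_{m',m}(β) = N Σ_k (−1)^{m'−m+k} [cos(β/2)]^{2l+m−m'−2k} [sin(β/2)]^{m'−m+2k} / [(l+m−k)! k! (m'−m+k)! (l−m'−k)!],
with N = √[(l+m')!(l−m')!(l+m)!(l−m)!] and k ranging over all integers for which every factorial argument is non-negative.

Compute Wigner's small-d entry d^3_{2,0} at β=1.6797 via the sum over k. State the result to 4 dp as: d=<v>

d=-0.1471

d^3_{2,0}(β=1.6797) via Wigner's sum:
Half-angle: c=0.667575, s=0.744543. N=√(120·1·6·6)=65.726707
k: max(0,(0)−(2))=0 … min(3+(0),3−(2))=1
  k=0: (−1)^2·65.7267/(12)·0.6676^4·0.7445^2 = +0.603030
  k=1: (−1)^3·65.7267/(12)·0.6676^2·0.7445^4 = -0.750100
d^3_{2,0}(1.6797) = +0.603030 -0.750100 = -0.147070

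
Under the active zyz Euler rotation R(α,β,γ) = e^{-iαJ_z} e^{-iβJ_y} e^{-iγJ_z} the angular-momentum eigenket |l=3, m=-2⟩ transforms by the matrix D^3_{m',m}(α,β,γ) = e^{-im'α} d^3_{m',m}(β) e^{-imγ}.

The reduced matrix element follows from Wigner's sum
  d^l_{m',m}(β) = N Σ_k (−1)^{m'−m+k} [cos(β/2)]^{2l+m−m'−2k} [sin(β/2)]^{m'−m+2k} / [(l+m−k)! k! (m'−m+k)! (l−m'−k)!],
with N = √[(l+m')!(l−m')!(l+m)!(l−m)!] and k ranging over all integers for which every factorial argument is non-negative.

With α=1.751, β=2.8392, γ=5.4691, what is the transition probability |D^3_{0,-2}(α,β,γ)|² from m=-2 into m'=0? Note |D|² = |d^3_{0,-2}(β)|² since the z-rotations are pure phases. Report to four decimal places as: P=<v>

First d^3_{0,-2}(β=2.8392), then the phase factors e^{-i(0)α} and e^{-i(-2)γ}:
With c≡cos(β/2)=0.150621 and s≡sin(β/2)=0.988592, N=[6·6·1·120]^{1/2}=65.726707
Admissible k: 0..1 (factorial args all ≥0)
  k=0: (−1)^2·65.7267/(12)·0.1506^4·0.9886^2 = +0.002755
  k=1: (−1)^3·65.7267/(12)·0.1506^2·0.9886^4 = -0.118686
d^3_{0,-2}(2.8392) = +0.002755 -0.118686 = -0.115931
|D^3_{0,-2}|² = |d^3_{0,-2}(β)|² = (-0.115931)² = 0.013440 (the z-rotation phases have unit modulus)

P=0.0134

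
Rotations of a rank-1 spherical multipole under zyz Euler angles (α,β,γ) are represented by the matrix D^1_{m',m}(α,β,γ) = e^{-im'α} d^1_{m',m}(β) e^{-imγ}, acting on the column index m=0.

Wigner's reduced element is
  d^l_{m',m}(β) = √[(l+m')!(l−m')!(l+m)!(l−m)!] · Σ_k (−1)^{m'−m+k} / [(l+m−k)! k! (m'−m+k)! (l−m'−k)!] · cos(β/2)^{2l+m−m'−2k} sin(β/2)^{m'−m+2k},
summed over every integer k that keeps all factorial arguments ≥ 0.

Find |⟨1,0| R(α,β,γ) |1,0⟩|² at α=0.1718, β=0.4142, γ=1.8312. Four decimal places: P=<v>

Split into d^1_{0,0}(β=0.4142) × two z-phases.
With c≡cos(β/2)=0.978631 and s≡sin(β/2)=0.205623, N=[1·1·1·1]^{1/2}=1.000000
k∈{0,1} keeps every argument non-negative
  k=0: (−1)^0·1.0000/(1)·0.9786^2·0.2056^0 = +0.957719
  k=1: (−1)^1·1.0000/(1)·0.9786^0·0.2056^2 = -0.042281
d^1_{0,0}(0.4142) = +0.957719 -0.042281 = +0.915439
|D^1_{0,0}|² = |d^1_{0,0}(β)|² = (+0.915439)² = 0.838028 (the z-rotation phases have unit modulus)

P=0.8380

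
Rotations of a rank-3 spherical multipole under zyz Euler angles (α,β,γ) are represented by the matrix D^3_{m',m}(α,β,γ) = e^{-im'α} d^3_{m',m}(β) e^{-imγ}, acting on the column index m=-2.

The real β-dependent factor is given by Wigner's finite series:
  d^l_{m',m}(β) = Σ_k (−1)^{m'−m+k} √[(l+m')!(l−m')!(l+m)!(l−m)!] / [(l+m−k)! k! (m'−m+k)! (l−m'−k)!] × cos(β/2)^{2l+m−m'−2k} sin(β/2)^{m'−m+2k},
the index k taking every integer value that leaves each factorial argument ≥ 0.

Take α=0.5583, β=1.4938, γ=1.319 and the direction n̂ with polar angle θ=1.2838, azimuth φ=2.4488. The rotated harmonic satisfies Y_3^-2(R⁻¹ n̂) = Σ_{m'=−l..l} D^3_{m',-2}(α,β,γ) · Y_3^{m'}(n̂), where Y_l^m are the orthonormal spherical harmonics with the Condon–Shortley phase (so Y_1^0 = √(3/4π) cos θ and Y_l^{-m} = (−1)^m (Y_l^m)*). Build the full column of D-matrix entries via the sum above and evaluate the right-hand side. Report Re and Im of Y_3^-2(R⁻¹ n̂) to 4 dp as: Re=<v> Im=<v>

Need the full column D^3_{m',-2} for m'=−3..3 at α=0.5583, β=1.4938, γ=1.319.
cos(β/2)=0.733798, sin(β/2)=0.679367
d^3_{-3,-2}: single k=1 term ⇒ +0.354050;  D = -0.137707-0.326172i
d^3_{-2,-2}: k∈[0..1] ⇒ +0.156121 -0.669093 = -0.512972;  D = +0.419571+0.295128i
d^3_{-1,-2}: k∈[0..1] ⇒ -0.457076 +0.783563 = +0.326487;  D = -0.325999-0.017852i
d^3_{0,-2}: k∈[0..1] ⇒ +0.732954 -0.628250 = +0.104704;  D = -0.091706+0.050528i
d^3_{1,-2}: k∈[0..1] ⇒ -0.783563 +0.335815 = -0.447749;  D = +0.218152-0.391010i
d^3_{2,-2}: k∈[0..1] ⇒ +0.573511 -0.098317 = +0.475195;  D = +0.023463+0.474615i
d^3_{3,-2}: single k=0 term ⇒ -0.260121;  D = -0.148523-0.213550i
Y_3^{m'}(θ=1.2838,φ=2.4488) and Σ D·Y over m':
  (-0.1377-0.3262i)·(+0.1789-0.3217i)  (+0.4196+0.2951i)·(+0.0490+0.2616i)  (-0.3260-0.0179i)·(+0.1429+0.1187i)  (-0.0917+0.0505i)·(-0.2746+0.0000i)  (+0.2182-0.3910i)·(-0.1429+0.1187i)  (+0.0235+0.4746i)·(+0.0490-0.2616i)  (-0.1485-0.2136i)·(-0.1789-0.3217i)
Y_3^-2(R⁻¹ n̂) = -0.107119+0.239927i

Re=-0.1071 Im=0.2399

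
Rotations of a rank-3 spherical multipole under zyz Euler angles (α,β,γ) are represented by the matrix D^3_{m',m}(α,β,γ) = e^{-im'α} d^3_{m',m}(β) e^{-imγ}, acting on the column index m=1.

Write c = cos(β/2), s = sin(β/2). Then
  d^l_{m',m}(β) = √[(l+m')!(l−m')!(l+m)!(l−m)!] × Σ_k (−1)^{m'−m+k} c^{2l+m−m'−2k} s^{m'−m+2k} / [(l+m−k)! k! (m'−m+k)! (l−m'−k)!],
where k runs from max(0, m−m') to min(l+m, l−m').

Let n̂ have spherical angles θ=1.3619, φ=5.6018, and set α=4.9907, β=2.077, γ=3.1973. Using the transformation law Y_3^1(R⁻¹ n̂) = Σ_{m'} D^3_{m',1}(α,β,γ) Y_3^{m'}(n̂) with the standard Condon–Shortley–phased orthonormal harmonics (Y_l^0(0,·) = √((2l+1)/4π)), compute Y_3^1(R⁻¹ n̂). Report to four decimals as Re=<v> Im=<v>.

Re=-0.1392 Im=0.1533

Need the full column D^3_{m',1} for m'=−3..3 at α=4.9907, β=2.077, γ=3.1973.
cos(β/2)=0.507513, sin(β/2)=0.861644
d^3_{-3,1}: single k=4 term ⇒ +0.549860;  D = +0.386402-0.391202i
d^3_{-2,1}: k∈[3..4] ⇒ +0.528878 -0.762231 = -0.233353;  D = -0.204684-0.112062i
d^3_{-1,1}: k∈[2..4] ⇒ +0.295527 -1.135785 +0.409230 = -0.431029;  D = +0.095158-0.420394i
d^3_{0,1}: k∈[1..3] ⇒ +0.100498 -0.869036 +0.834982 = +0.066444;  D = -0.066341+0.003700i
d^3_{1,1}: k∈[0..2] ⇒ +0.017088 -0.394035 +0.851839 = +0.474891;  D = -0.155689-0.448645i
d^3_{2,1}: k∈[0..1] ⇒ -0.091741 +0.528878 = +0.437137;  D = +0.357714-0.251255i
d^3_{3,1}: single k=0 term ⇒ +0.190762;  D = +0.148312+0.119973i
Y_3^{m'}(θ=1.3619,φ=5.6018) and Σ D·Y over m':
  (+0.3864-0.3912i)·(-0.1781+0.3477i)  (-0.2047-0.1121i)·(+0.0419+0.1985i)  (+0.0952-0.4204i)·(-0.1928-0.1563i)  (-0.0663+0.0037i)·(-0.2155+0.0000i)  (-0.1557-0.4486i)·(+0.1928-0.1563i)  (+0.3577-0.2513i)·(+0.0419-0.1985i)  (+0.1483+0.1200i)·(+0.1781+0.3477i)
Y_3^1(R⁻¹ n̂) = -0.139213+0.153308i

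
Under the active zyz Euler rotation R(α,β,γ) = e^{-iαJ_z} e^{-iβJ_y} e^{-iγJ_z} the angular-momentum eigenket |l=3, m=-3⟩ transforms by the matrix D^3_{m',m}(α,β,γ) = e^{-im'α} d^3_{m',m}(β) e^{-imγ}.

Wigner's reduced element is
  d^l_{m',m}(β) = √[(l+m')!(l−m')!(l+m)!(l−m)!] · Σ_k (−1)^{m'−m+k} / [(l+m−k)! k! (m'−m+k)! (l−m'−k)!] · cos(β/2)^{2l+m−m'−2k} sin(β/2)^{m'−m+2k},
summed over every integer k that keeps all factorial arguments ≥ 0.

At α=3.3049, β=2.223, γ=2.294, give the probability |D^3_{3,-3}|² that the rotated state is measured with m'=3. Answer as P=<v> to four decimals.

First d^3_{3,-3}(β=2.223), then the phase factors e^{-i(3)α} and e^{-i(-3)γ}:
c=cos(2.223/2)=0.443317, s=sin(2.223/2)=0.896365; N=√[720·1·1·720]=720.000000
The bounds max(0,m−m')=0 and min(l+m,l−m')=0 give 1 term
  k=0: (−1)^6·720.0000/(720)·0.4433^0·0.8964^6 = +0.518691
d^3_{3,-3}(2.223) = +0.518691
|D^3_{3,-3}|² = |d^3_{3,-3}(β)|² = (+0.518691)² = 0.269040 (the z-rotation phases have unit modulus)

P=0.2690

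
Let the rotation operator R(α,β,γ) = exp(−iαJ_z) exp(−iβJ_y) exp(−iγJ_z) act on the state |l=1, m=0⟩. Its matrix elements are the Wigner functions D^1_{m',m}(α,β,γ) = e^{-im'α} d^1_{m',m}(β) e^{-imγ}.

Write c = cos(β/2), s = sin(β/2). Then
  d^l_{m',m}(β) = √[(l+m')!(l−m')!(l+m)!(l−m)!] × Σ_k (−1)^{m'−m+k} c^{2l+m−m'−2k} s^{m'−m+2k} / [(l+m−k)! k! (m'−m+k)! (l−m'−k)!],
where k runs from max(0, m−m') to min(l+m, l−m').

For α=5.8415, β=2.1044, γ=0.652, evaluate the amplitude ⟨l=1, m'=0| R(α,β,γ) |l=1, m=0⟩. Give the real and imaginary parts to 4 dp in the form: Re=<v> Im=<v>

Split into d^1_{0,0}(β=2.1044) × two z-phases.
With c≡cos(β/2)=0.495662 and s≡sin(β/2)=0.868516, N=[1·1·1·1]^{1/2}=1.000000
Admissible k: 0..1 (factorial args all ≥0)
  k=0: (−1)^0·1.0000/(1)·0.4957^2·0.8685^0 = +0.245680
  k=1: (−1)^1·1.0000/(1)·0.4957^0·0.8685^2 = -0.754320
d^1_{0,0}(2.1044) = +0.245680 -0.754320 = -0.508639
D = (+1.000000+0.000000i)·(-0.508639)·(+1.000000+0.000000i) = -0.508639+0.000000i

Re=-0.5086 Im=0.0000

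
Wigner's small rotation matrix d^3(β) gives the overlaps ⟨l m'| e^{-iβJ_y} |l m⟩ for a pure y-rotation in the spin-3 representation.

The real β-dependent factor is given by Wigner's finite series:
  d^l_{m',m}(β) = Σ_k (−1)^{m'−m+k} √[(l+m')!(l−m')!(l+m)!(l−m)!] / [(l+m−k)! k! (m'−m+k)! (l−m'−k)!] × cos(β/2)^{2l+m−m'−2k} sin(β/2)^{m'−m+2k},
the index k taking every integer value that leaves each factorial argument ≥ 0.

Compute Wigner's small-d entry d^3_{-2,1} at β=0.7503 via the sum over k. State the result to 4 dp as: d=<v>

d=0.2312

d^3_{-2,1}(β=0.7503) via Wigner's sum:
c=cos(0.7503/2)=0.930453, s=sin(0.7503/2)=0.366412; N=√[1·120·24·2]=75.894664
Admissible k: 3..4 (factorial args all ≥0)
  k=3: (−1)^0·75.8947/(12)·0.9305^3·0.3664^3 = +0.250624
  k=4: (−1)^1·75.8947/(24)·0.9305^1·0.3664^5 = -0.019433
d^3_{-2,1}(0.7503) = +0.250624 -0.019433 = +0.231191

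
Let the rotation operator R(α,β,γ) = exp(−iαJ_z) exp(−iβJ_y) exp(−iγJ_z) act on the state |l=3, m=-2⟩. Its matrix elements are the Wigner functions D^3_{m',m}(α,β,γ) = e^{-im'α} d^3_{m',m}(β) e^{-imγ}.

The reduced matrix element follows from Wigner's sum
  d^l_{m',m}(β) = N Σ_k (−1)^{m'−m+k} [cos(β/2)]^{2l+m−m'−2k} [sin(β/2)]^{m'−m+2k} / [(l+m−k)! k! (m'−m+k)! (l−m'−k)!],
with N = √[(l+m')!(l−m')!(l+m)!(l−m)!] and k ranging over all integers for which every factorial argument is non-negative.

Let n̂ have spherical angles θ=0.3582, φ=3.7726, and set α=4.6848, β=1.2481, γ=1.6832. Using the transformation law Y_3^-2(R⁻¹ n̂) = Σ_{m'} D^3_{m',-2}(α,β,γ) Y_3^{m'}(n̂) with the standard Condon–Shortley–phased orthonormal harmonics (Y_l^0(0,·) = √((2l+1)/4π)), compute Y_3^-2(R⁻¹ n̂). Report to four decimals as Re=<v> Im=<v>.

Need the full column D^3_{m',-2} for m'=−3..3 at α=4.6848, β=1.2481, γ=1.6832.
cos(β/2)=0.811519, sin(β/2)=0.584327
d^3_{-3,-2}: single k=1 term ⇒ +0.503760;  D = +0.071314-0.498687i
d^3_{-2,-2}: k∈[0..1] ⇒ +0.285621 -0.740415 = -0.454794;  D = -0.448266-0.076777i
d^3_{-1,-2}: k∈[0..1] ⇒ -0.650351 +0.674361 = +0.024010;  D = -0.004704+0.023544i
d^3_{0,-2}: k∈[0..1] ⇒ +0.811084 -0.420514 = +0.390570;  D = -0.380742-0.087065i
d^3_{1,-2}: k∈[0..1] ⇒ -0.674361 +0.174814 = -0.499547;  D = -0.124749+0.483719i
d^3_{2,-2}: k∈[0..1] ⇒ +0.383875 -0.039805 = +0.344070;  D = +0.330672+0.095081i
d^3_{3,-2}: single k=0 term ⇒ -0.135411;  D = +0.040995-0.129056i
Y_3^{m'}(θ=0.3582,φ=3.7726) and Σ D·Y over m':
  (+0.0713-0.4987i)·(+0.0057+0.0171i)  (-0.4483-0.0768i)·(+0.0358-0.1121i)  (-0.0047+0.0235i)·(-0.3097+0.2263i)  (-0.3807-0.0871i)·(+0.4842+0.0000i)  (-0.1247+0.4837i)·(+0.3097+0.2263i)  (+0.3307+0.0951i)·(+0.0358+0.1121i)  (+0.0410-0.1291i)·(-0.0057+0.0171i)
Y_3^-2(R⁻¹ n̂) = -0.348914+0.158839i

Re=-0.3489 Im=0.1588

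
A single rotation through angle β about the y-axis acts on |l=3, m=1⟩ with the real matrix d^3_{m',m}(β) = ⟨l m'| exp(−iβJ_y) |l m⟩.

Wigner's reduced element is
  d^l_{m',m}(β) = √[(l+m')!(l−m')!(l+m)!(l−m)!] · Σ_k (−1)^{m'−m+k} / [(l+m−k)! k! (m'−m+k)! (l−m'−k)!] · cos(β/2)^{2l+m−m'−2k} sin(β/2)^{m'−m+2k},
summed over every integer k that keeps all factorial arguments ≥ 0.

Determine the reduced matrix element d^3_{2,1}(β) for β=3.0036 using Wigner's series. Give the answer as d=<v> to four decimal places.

d=0.0021

d^3_{2,1}(β=3.0036) via Wigner's sum:
With c≡cos(β/2)=0.068942 and s≡sin(β/2)=0.997621, N=[120·1·24·2]^{1/2}=75.894664
The bounds max(0,m−m')=0 and min(l+m,l−m')=1 give 2 terms
  k=0: (−1)^1·75.8947/(24)·0.0689^5·0.9976^1 = -0.000005
  k=1: (−1)^2·75.8947/(12)·0.0689^3·0.9976^3 = +0.002058
d^3_{2,1}(3.0036) = -0.000005 +0.002058 = +0.002053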